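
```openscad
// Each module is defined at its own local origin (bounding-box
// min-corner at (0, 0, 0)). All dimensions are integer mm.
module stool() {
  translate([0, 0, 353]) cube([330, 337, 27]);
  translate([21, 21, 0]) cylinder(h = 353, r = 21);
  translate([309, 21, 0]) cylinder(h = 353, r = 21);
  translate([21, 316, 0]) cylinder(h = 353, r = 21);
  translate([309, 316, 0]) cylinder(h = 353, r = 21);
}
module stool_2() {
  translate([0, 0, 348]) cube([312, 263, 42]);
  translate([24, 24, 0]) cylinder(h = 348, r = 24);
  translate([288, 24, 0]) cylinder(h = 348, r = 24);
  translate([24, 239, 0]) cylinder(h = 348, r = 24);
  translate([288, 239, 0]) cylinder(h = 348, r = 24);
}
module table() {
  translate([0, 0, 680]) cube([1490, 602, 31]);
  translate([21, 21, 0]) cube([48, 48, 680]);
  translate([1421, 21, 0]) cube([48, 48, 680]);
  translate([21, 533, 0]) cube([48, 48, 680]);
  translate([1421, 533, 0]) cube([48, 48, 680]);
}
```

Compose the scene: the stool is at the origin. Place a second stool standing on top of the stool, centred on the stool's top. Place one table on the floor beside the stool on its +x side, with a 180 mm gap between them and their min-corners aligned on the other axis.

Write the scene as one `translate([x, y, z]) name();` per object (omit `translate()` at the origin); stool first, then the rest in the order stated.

stool();
translate([9, 37, 380]) stool_2();
translate([510, 0, 0]) table();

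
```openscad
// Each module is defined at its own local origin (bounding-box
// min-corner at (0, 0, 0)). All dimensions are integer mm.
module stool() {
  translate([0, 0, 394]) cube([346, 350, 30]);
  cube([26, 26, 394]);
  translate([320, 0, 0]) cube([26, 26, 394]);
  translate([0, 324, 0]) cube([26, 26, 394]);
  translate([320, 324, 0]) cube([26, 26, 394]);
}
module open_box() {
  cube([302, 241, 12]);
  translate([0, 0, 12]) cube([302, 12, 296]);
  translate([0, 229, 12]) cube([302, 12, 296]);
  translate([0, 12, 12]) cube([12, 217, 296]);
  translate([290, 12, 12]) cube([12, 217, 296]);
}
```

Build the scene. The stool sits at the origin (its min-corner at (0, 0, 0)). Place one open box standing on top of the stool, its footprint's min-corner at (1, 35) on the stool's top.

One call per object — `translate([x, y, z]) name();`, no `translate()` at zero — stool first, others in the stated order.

stool();
translate([1, 35, 424]) open_box();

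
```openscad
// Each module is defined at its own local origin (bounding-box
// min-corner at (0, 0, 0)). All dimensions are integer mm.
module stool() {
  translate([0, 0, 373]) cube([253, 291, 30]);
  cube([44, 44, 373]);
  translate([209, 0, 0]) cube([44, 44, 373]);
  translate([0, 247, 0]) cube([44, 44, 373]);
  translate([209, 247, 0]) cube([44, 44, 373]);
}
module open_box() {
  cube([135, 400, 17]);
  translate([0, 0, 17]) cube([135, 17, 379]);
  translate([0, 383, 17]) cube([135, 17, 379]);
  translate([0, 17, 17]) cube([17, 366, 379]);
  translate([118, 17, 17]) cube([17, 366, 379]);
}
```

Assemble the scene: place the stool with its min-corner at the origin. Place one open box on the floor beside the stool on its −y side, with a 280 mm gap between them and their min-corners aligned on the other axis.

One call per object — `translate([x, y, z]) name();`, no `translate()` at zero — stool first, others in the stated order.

stool();
translate([0, -680, 0]) open_box();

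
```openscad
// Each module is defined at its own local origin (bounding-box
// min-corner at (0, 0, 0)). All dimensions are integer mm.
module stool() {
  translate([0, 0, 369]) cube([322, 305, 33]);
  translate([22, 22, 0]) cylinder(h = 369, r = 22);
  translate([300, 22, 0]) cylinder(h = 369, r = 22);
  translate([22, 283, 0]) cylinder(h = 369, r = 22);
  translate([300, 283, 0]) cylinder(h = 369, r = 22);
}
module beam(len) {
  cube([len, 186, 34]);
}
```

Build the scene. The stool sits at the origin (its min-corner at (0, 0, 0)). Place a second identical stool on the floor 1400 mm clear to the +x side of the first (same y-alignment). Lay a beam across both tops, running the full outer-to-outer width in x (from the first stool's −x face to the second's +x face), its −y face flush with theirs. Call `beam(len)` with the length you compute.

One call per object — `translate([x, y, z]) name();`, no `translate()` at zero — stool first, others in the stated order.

stool();
translate([1722, 0, 0]) stool();
translate([0, 0, 402]) beam(2044);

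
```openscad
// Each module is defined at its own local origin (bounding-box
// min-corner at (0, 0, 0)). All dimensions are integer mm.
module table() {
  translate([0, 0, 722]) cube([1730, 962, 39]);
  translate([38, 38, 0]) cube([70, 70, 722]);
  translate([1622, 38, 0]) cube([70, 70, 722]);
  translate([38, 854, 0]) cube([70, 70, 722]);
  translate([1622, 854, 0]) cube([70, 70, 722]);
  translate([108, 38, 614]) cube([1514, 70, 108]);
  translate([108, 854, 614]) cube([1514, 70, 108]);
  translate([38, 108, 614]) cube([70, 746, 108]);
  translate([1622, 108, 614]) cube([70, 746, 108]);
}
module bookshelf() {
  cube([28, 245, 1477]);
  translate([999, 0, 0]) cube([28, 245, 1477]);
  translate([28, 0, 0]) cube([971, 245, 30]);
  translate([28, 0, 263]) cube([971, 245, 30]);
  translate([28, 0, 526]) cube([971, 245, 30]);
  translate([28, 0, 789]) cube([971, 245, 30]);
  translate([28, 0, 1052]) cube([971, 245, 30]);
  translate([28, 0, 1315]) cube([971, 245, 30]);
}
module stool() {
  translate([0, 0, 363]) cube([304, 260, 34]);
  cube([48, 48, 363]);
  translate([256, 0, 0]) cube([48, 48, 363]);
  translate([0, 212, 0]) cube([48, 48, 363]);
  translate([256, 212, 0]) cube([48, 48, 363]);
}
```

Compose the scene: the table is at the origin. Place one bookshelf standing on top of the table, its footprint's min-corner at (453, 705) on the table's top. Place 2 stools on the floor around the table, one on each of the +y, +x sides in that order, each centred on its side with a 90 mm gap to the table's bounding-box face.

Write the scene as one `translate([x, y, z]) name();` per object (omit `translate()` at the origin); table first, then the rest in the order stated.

table();
translate([453, 705, 761]) bookshelf();
translate([713, 1052, 0]) stool();
translate([1820, 351, 0]) stool();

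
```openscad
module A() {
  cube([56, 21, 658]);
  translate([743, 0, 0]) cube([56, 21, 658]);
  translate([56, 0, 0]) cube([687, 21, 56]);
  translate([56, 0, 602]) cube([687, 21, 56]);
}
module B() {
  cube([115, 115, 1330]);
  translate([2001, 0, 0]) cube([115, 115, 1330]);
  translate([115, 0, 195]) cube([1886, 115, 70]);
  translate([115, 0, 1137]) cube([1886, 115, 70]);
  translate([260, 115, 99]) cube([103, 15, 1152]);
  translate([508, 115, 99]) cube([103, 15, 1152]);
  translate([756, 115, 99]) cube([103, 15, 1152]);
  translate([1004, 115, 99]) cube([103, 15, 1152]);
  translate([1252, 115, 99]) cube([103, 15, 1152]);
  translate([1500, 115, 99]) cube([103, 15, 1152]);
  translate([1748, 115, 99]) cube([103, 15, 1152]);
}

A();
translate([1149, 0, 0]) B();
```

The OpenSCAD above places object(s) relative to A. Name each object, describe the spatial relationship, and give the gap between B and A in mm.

The fence section's nearest face is 350 mm from the picture frame's +x face.

A is a picture frame. B is a fence section. The fence section is on the floor beside the picture frame on its +x side. The gap between the fence section and the picture frame is 350 mm.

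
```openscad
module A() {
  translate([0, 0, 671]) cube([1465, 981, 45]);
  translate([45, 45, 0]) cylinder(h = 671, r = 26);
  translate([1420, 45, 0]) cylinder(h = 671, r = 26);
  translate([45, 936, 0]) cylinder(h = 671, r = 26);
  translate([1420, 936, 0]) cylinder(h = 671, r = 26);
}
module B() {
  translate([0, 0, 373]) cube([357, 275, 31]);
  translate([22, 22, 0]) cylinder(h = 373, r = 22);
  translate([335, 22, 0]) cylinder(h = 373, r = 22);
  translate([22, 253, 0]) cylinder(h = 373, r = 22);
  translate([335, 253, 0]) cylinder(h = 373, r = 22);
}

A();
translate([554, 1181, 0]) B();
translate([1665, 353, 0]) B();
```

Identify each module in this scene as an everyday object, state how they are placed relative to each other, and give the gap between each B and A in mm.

Each stool's nearest face is 200 mm from the table's bounding box.

A is a table. B is a stool. Two stools sit around the table at the +y, +x sides. The gap between each stool and the table is 200 mm.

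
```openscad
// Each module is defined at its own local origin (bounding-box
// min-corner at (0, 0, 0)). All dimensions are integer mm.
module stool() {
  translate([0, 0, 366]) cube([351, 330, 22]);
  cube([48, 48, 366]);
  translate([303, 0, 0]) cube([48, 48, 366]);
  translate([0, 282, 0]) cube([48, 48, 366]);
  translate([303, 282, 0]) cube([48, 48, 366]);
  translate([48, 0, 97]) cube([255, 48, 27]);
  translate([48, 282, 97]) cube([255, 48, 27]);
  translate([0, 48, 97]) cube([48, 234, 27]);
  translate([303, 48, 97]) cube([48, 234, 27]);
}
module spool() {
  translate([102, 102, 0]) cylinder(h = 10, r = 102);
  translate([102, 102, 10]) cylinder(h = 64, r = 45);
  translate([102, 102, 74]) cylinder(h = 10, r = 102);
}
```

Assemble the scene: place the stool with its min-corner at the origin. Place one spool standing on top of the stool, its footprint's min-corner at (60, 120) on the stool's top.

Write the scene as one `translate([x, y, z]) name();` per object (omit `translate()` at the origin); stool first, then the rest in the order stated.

stool();
translate([60, 120, 388]) spool();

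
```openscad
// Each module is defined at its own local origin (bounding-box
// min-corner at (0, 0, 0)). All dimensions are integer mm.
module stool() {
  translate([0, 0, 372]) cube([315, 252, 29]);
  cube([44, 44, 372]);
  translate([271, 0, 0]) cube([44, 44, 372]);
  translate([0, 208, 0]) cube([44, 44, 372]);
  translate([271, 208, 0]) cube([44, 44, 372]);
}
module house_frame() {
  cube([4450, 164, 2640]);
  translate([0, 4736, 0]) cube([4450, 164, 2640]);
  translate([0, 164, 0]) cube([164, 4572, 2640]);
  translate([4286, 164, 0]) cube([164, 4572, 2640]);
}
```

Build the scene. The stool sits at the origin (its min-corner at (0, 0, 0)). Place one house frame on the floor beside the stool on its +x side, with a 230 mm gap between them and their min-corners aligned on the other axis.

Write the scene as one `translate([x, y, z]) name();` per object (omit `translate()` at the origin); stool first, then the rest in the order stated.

stool();
translate([545, 0, 0]) house_frame();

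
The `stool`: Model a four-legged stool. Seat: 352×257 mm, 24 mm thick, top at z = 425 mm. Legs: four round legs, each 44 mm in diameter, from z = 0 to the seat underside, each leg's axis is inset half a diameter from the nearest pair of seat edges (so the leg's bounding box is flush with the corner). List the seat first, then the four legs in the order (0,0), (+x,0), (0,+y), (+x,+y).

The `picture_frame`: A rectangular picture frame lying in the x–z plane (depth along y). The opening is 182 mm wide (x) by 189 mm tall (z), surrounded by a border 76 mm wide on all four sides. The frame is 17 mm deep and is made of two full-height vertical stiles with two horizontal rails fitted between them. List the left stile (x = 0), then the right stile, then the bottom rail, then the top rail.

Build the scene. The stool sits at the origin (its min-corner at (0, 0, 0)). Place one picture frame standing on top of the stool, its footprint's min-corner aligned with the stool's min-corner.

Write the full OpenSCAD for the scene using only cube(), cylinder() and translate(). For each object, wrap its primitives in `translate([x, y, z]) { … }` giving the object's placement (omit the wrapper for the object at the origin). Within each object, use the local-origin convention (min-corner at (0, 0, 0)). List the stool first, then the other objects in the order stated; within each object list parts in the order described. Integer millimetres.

translate([0, 0, 401]) cube([352, 257, 24]);
translate([22, 22, 0]) cylinder(h = 401, r = 22);
translate([330, 22, 0]) cylinder(h = 401, r = 22);
translate([22, 235, 0]) cylinder(h = 401, r = 22);
translate([330, 235, 0]) cylinder(h = 401, r = 22);
translate([0, 0, 425]) {
  cube([76, 17, 341]);
  translate([258, 0, 0]) cube([76, 17, 341]);
  translate([76, 0, 0]) cube([182, 17, 76]);
  translate([76, 0, 265]) cube([182, 17, 76]);
}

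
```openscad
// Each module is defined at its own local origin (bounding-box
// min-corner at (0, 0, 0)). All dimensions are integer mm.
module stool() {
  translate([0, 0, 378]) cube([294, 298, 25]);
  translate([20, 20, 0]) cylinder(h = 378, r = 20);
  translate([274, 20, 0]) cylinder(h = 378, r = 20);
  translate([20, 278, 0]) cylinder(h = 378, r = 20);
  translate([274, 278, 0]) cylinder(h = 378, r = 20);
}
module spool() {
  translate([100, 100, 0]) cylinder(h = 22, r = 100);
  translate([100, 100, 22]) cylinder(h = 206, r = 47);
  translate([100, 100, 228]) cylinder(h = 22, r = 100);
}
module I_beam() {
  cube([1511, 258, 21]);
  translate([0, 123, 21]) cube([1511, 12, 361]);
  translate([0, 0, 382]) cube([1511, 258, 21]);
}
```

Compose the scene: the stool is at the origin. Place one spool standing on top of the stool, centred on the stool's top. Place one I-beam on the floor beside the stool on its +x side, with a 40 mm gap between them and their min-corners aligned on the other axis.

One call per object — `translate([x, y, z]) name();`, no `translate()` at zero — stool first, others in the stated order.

stool();
translate([47, 49, 403]) spool();
translate([334, 0, 0]) I_beam();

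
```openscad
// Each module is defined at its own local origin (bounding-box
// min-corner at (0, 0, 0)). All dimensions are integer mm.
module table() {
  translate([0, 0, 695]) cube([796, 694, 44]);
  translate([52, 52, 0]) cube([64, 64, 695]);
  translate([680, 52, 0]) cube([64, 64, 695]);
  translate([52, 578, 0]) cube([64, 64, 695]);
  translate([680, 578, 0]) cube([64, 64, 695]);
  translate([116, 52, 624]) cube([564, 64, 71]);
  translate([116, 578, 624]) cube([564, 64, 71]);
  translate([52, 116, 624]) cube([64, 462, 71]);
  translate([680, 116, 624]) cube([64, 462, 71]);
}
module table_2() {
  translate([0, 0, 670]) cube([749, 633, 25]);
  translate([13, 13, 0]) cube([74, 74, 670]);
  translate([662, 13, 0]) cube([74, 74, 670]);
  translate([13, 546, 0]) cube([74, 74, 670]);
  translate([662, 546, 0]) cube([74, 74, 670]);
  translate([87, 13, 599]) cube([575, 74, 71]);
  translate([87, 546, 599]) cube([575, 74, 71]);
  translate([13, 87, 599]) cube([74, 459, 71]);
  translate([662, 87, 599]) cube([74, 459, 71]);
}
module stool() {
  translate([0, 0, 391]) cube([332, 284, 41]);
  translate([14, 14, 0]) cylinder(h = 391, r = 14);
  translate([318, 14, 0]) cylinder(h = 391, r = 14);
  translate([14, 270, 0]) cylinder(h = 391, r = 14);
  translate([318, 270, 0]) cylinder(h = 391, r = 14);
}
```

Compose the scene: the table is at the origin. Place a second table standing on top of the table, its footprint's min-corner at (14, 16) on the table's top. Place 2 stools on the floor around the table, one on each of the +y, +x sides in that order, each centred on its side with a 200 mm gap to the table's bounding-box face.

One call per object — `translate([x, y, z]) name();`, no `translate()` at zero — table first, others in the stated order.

table();
translate([14, 16, 739]) table_2();
translate([232, 894, 0]) stool();
translate([996, 205, 0]) stool();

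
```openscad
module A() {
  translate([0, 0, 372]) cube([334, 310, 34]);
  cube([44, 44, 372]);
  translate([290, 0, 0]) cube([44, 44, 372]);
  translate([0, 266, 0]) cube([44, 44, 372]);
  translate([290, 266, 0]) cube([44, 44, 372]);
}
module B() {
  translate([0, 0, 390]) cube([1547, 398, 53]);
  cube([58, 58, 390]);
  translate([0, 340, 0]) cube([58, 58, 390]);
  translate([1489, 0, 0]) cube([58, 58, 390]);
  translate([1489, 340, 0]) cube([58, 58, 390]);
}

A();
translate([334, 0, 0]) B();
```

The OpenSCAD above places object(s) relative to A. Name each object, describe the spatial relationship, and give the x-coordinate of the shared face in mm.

The stool's +x face and the bench's −x face are both at x = 334 mm.

A is a stool. B is a bench. The bench is against the stool's +x side, with their −y faces flush. The x-coordinate of the shared face is 334 mm.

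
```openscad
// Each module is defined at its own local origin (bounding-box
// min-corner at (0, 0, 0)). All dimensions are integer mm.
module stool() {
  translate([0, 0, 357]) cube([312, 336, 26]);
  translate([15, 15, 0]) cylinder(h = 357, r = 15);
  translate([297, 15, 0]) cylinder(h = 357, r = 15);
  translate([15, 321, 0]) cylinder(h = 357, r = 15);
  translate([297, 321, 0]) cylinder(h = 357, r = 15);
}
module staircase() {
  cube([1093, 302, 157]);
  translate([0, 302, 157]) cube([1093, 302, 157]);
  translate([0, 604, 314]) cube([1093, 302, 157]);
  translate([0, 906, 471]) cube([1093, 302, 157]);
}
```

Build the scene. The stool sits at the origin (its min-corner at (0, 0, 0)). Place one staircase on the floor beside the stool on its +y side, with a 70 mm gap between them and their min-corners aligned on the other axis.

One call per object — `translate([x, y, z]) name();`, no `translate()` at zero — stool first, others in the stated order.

stool();
translate([0, 406, 0]) staircase();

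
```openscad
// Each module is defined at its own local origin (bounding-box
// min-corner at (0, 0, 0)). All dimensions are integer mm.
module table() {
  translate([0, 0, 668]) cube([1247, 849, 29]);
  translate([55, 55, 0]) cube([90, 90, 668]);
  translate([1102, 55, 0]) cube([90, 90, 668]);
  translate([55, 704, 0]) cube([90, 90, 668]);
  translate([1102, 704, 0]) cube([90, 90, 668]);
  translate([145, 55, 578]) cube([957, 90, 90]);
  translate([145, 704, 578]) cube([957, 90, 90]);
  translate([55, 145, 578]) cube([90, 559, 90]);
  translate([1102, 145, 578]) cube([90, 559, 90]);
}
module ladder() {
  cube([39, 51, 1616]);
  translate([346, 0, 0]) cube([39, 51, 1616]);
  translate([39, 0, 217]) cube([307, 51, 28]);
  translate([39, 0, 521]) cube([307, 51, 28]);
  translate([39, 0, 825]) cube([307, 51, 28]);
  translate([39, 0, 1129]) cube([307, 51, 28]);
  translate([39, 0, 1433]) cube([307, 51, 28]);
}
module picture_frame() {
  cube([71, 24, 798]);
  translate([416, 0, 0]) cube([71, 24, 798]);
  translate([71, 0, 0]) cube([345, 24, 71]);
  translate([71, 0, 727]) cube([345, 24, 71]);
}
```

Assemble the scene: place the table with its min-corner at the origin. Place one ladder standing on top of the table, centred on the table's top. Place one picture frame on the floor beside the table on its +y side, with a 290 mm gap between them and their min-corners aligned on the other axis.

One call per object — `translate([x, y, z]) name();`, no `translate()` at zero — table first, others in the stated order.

table();
translate([431, 399, 697]) ladder();
translate([0, 1139, 0]) picture_frame();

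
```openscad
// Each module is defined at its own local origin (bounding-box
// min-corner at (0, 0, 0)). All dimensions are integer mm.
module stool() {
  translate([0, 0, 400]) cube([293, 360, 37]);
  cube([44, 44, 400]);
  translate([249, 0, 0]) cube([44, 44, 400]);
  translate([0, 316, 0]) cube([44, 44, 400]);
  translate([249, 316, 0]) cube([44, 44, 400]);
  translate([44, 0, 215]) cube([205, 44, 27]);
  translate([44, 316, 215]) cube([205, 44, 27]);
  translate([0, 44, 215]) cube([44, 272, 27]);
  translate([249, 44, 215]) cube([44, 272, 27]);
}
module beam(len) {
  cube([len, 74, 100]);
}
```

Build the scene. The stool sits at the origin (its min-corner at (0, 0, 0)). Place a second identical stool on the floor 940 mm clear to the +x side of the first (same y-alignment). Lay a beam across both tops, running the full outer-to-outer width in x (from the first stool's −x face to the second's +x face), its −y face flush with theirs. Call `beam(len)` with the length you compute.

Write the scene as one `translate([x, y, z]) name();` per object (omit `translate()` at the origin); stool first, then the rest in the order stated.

stool();
translate([1233, 0, 0]) stool();
translate([0, 0, 437]) beam(1526);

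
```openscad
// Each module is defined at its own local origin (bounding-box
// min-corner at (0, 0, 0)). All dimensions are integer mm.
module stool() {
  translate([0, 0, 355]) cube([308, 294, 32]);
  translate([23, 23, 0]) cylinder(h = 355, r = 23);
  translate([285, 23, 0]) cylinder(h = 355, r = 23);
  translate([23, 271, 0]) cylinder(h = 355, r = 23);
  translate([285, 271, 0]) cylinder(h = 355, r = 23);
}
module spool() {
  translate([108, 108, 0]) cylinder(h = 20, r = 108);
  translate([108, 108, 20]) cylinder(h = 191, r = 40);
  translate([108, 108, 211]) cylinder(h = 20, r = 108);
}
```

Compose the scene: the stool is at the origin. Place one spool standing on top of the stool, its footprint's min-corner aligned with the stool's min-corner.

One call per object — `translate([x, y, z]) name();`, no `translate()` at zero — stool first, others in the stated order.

stool();
translate([0, 0, 387]) spool();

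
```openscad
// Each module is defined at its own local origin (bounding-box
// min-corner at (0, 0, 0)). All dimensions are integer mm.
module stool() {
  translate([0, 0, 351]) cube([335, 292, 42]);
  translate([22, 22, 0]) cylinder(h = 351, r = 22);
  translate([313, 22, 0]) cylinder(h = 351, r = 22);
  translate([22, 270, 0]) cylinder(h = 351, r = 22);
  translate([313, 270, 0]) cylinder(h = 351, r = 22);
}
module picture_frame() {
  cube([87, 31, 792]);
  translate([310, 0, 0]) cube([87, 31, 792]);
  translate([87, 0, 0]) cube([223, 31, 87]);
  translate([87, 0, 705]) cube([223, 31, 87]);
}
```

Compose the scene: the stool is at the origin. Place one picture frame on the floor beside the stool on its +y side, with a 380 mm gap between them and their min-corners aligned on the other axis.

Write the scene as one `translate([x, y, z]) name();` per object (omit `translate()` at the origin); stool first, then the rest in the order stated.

stool();
translate([0, 672, 0]) picture_frame();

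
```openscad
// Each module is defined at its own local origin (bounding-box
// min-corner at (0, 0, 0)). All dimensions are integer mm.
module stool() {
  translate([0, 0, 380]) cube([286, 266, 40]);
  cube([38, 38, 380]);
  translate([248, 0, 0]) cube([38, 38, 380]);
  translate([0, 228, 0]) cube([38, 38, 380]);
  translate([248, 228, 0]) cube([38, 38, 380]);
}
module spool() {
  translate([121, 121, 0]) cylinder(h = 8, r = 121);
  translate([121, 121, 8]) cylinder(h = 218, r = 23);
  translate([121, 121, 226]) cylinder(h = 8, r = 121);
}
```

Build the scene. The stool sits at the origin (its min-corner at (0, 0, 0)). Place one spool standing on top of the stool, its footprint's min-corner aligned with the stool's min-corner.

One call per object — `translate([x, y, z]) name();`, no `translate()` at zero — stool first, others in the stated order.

stool();
translate([0, 0, 420]) spool();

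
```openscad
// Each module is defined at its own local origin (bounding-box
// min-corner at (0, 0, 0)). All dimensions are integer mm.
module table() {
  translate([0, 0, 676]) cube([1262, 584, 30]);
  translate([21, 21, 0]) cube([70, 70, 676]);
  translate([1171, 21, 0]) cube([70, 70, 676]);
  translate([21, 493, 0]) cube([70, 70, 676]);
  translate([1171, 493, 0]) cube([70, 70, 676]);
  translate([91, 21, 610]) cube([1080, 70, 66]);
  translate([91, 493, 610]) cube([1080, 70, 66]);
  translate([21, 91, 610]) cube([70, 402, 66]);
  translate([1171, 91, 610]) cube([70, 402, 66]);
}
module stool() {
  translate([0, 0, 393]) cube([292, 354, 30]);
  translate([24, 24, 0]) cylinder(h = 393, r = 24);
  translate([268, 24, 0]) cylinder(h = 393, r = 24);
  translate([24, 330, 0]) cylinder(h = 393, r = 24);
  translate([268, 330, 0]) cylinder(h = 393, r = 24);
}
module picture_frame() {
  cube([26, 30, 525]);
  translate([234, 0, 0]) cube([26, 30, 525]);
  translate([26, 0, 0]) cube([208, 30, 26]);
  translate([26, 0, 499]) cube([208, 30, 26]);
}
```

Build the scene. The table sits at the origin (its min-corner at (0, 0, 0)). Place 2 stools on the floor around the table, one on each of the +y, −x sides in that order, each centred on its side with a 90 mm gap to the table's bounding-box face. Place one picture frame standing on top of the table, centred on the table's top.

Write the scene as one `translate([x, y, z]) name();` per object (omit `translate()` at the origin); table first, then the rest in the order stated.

table();
translate([485, 674, 0]) stool();
translate([-382, 115, 0]) stool();
translate([501, 277, 706]) picture_frame();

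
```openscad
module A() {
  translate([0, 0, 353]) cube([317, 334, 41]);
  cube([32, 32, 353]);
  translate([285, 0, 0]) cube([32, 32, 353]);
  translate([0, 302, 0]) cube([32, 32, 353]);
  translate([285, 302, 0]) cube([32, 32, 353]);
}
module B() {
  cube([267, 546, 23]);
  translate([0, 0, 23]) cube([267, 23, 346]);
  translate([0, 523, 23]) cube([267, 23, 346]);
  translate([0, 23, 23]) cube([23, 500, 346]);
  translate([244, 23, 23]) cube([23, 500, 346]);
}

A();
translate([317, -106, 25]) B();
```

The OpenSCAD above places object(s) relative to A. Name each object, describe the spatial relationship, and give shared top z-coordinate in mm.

A is a stool. B is an open box. The open box is beside the stool with their tops flush at z = 394. The shared top z-coordinate is 394 mm.

Both tops at z = 394 mm.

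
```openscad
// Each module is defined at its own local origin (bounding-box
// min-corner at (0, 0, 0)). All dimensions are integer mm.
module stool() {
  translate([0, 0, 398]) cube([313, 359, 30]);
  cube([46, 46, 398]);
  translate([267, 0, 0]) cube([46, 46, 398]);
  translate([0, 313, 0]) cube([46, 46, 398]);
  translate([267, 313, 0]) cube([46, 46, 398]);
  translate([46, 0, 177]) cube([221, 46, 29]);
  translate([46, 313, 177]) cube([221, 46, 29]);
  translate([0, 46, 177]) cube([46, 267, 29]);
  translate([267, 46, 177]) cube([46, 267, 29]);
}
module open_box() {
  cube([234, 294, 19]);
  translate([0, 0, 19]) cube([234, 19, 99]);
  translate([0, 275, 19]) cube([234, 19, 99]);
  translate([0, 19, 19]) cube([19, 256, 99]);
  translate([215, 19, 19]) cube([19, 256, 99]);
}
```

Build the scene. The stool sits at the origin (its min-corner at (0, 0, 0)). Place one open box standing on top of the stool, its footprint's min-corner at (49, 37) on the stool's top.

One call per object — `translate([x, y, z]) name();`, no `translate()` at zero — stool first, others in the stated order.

stool();
translate([49, 37, 428]) open_box();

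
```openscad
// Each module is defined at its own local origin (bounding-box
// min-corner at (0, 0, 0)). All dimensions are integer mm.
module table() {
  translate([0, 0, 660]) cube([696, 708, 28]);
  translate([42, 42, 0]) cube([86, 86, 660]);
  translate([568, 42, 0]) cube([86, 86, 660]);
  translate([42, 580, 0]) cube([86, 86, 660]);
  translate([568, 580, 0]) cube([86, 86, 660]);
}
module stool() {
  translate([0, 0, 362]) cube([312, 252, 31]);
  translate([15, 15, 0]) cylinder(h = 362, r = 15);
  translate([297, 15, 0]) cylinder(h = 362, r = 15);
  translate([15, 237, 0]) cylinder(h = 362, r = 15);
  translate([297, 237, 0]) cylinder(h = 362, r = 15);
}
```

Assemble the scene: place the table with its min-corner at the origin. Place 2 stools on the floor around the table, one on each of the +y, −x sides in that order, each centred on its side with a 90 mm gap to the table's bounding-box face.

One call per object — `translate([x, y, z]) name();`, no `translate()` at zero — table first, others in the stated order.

table();
translate([192, 798, 0]) stool();
translate([-402, 228, 0]) stool();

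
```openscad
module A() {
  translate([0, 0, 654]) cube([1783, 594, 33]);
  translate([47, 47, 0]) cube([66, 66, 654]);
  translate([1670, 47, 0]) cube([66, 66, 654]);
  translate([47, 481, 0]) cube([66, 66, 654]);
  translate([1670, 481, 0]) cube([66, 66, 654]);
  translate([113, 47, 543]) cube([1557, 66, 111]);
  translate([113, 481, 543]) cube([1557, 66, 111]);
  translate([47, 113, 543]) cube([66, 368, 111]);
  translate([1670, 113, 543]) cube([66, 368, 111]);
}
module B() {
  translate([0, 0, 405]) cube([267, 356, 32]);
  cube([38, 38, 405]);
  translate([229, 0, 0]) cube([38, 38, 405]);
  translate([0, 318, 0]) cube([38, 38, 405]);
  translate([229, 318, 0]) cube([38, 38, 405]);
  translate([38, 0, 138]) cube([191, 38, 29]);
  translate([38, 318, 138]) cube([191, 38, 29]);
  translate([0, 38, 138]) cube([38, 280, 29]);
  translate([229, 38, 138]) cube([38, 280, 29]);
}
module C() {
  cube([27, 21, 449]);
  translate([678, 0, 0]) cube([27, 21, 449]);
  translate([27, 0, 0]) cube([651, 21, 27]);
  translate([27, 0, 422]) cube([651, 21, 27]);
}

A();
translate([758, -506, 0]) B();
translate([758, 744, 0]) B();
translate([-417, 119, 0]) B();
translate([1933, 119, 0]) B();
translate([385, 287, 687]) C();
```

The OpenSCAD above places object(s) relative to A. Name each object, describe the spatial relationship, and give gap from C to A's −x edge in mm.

The picture frame's min-x is at 385; the table's min-x is 0; gap = 385 mm.

A is a table. B is a stool. C is a picture frame. Four stools sit around the table at the −y, +y, −x, +x sides. The picture frame is on top of the table. The gap from the picture frame to the table's −x edge is 385 mm.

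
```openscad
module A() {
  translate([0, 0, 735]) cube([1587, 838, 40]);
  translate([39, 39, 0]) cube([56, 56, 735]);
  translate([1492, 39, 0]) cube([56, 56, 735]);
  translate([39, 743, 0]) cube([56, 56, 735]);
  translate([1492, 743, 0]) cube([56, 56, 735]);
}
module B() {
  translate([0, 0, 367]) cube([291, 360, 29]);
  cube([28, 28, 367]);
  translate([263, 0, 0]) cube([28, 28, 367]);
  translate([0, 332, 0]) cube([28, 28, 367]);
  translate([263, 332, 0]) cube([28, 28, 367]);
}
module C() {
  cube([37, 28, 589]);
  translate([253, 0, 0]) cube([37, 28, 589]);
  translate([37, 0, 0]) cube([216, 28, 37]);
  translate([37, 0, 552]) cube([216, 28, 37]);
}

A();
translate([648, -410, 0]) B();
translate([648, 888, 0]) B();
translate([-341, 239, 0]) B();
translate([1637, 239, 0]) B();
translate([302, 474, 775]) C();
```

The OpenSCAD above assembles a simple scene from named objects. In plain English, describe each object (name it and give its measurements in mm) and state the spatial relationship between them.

A is a table with a 1587×838 mm rectangular top, 40 mm thick, top surface at z = 775 mm, supported by four 56×56 mm square legs, each inset 39 mm from the nearest pair of top edges, running from the floor.

B is a four-legged stool. The seat is a 291×360×29 mm slab whose top surface is at z = 396 mm; four square legs, each 28×28 mm in cross-section, run from the floor (z = 0) to the underside of the seat, each flush with a corner of the seat.

C is a picture frame with a 216×515 mm rectangular opening (x by z) and a uniform 37 mm border on every side. Frame depth is 28 mm along y. It is built from two vertical stiles running the full outside height and two horizontal rails spanning the gap between the stiles.

Four stools sit around the table at the −y, +y, −x, +x sides. The picture frame is on top of the table.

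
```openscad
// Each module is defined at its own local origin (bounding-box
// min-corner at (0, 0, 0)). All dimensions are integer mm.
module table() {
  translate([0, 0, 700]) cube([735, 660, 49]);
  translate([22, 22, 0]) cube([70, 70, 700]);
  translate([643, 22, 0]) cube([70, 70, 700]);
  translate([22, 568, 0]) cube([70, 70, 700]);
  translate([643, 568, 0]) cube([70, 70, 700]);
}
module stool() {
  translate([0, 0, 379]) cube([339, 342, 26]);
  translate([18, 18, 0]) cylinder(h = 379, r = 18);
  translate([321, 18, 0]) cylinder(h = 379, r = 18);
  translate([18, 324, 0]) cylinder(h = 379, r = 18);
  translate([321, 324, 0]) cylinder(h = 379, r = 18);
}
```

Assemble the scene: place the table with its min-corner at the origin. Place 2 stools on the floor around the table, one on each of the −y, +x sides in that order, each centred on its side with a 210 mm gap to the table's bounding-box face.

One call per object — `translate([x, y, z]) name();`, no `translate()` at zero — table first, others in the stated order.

table();
translate([198, -552, 0]) stool();
translate([945, 159, 0]) stool();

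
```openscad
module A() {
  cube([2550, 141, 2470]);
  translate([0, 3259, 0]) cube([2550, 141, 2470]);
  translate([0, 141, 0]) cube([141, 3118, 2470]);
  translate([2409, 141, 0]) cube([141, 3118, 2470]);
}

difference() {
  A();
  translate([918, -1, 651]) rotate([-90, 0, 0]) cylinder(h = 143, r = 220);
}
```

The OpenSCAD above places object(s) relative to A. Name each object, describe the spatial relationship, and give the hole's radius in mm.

The subtracted cylinder has r = 220 mm.

A is a house frame. The house frame has a circular hole through its front wall. The hole's radius is 220 mm.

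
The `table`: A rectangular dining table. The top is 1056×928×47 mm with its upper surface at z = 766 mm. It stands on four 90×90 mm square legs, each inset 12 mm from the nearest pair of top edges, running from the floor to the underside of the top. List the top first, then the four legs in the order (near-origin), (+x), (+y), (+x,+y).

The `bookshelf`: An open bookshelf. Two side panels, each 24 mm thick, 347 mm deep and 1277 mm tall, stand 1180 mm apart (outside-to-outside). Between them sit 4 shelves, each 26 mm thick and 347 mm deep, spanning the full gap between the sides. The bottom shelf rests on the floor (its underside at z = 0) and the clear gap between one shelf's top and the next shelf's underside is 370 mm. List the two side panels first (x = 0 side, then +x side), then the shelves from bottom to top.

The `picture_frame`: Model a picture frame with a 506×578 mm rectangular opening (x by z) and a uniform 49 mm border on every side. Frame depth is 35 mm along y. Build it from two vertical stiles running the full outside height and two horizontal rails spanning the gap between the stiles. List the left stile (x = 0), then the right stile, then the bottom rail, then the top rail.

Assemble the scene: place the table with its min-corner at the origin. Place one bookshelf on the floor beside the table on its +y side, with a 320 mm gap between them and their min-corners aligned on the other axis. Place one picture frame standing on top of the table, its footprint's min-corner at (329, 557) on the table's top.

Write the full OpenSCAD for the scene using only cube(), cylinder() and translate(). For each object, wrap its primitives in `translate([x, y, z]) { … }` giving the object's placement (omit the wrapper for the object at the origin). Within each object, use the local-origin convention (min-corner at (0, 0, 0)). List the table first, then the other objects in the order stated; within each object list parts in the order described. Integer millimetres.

translate([0, 0, 719]) cube([1056, 928, 47]);
translate([12, 12, 0]) cube([90, 90, 719]);
translate([954, 12, 0]) cube([90, 90, 719]);
translate([12, 826, 0]) cube([90, 90, 719]);
translate([954, 826, 0]) cube([90, 90, 719]);
translate([0, 1248, 0]) {
  cube([24, 347, 1277]);
  translate([1156, 0, 0]) cube([24, 347, 1277]);
  translate([24, 0, 0]) cube([1132, 347, 26]);
  translate([24, 0, 396]) cube([1132, 347, 26]);
  translate([24, 0, 792]) cube([1132, 347, 26]);
  translate([24, 0, 1188]) cube([1132, 347, 26]);
}
translate([329, 557, 766]) {
  cube([49, 35, 676]);
  translate([555, 0, 0]) cube([49, 35, 676]);
  translate([49, 0, 0]) cube([506, 35, 49]);
  translate([49, 0, 627]) cube([506, 35, 49]);
}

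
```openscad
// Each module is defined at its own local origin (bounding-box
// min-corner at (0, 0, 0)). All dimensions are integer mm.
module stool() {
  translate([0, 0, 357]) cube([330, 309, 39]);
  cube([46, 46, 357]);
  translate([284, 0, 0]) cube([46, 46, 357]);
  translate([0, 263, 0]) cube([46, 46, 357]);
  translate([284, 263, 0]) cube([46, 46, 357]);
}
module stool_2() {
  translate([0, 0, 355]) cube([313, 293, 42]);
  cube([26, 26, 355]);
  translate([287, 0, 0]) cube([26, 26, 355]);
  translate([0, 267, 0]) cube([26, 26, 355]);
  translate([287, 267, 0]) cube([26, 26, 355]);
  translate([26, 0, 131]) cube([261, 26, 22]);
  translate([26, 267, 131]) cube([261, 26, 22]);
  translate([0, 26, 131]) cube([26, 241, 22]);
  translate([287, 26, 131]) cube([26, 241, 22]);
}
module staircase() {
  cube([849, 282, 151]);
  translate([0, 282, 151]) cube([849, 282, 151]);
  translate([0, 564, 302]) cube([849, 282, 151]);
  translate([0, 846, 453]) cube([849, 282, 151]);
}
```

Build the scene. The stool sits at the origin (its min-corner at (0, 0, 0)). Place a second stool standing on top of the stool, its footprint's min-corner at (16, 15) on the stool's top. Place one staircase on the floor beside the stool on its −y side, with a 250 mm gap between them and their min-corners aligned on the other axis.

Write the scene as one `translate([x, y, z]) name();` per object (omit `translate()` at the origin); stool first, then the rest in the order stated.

stool();
translate([16, 15, 396]) stool_2();
translate([0, -1378, 0]) staircase();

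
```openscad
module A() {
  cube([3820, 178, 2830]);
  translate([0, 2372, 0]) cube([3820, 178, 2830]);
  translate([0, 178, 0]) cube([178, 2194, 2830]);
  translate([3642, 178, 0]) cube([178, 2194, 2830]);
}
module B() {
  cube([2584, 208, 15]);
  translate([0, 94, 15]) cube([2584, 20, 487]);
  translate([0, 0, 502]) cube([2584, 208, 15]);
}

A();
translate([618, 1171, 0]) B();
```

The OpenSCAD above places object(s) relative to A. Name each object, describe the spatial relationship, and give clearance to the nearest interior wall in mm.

Clearances: x = 440, y = 993; minimum 440 mm.

A is a house frame. B is an I-beam. The I-beam sits inside the house frame, centred. The clearance to the nearest interior wall is 440 mm.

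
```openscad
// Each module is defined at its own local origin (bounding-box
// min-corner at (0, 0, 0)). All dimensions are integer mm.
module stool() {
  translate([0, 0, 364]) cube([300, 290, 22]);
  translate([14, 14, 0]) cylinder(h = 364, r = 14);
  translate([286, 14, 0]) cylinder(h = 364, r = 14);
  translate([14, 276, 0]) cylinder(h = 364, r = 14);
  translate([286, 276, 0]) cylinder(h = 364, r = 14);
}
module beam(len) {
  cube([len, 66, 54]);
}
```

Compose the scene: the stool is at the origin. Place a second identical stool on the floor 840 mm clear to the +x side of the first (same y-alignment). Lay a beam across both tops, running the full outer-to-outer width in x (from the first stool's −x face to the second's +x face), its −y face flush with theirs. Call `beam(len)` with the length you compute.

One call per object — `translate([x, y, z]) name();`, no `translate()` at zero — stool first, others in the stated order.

stool();
translate([1140, 0, 0]) stool();
translate([0, 0, 386]) beam(1440);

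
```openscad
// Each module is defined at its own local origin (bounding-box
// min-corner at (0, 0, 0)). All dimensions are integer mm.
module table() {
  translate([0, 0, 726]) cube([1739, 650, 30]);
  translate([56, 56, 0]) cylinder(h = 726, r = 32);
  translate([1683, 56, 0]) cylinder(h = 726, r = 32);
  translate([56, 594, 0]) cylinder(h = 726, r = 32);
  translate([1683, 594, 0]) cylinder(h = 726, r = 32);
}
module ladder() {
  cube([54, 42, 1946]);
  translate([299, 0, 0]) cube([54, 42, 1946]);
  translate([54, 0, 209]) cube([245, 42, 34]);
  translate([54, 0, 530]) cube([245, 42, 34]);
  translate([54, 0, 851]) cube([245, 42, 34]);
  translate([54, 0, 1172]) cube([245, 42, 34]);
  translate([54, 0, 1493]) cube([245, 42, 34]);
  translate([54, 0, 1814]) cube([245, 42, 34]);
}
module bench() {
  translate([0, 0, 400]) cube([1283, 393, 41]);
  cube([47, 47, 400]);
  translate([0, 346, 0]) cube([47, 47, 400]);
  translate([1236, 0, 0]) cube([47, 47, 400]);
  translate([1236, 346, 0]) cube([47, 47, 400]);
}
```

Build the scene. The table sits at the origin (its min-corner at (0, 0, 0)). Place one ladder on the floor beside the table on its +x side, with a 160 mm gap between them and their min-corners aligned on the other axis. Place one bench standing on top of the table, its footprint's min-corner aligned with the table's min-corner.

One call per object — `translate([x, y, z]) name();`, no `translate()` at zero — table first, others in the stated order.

table();
translate([1899, 0, 0]) ladder();
translate([0, 0, 756]) bench();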